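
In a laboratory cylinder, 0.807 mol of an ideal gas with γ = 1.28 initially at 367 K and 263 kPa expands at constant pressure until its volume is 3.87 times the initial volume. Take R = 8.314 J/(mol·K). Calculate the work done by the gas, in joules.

7070 J

V₁ = nRT₁/P₁ = 0.807×8.314×367/263 = 9.36 L.
Isobaric: P stays 263 kPa; V/T = const ⇒ T₂ = 1420 K, V₂ = 36.2 L.
W = PΔV = 263×(36.2−9.36) kPa·L = 7070 J.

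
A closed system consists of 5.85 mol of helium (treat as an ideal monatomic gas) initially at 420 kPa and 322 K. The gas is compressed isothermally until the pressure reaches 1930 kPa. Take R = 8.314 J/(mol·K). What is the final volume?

V₁ = nRT₁/P₁ = 5.85×8.314×322/420 = 37.3 L.
Isothermal: T stays 322 K; PV = const ⇒ V₂ = 8.11 L, P₂ = 1930 kPa.

8.11 L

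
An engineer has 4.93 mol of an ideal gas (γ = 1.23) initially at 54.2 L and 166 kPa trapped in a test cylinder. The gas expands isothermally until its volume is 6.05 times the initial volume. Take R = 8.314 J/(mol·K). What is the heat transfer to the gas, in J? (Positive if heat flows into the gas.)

16200 J

T₁ = P₁V₁/(nR) = 166×54.2/(4.93×8.314) = 220 K.
Isothermal: T stays 220 K; PV = const ⇒ V₂ = 328 L, P₂ = 27.4 kPa.
ΔU = 0 (ideal gas, T constant).
W = nRT ln(V₂/V₁) = 4.93×8.314×220×ln(6.05) = 16200 J.
Q = ΔU + W = 16200 J.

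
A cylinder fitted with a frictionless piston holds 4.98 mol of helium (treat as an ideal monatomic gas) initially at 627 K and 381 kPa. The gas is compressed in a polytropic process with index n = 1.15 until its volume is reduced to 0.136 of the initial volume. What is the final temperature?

846 K

V₁ = nRT₁/P₁ = 4.98×8.314×627/381 = 68.1 L.
Polytropic n=1.15: T₂ = T₁(V₁/V₂)^(n−1) = 627×(7.35)^0.15 = 846 K; P₂ = P₁(V₁/V₂)^n = 3780 kPa.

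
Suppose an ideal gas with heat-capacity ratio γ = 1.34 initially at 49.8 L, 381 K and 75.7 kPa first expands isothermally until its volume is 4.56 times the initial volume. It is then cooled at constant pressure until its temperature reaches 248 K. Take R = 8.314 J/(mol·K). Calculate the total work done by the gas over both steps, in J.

n = P₁V₁/(RT₁) = 75.7×49.8/(8.314×381) = 1.19 mol.
Step 1 — Isothermal: T stays 381 K; PV = const ⇒ V₂ = 227 L, P₂ = 16.6 kPa.
ΔU = 0 (ideal gas, T constant).
W = nRT ln(V₂/V₁) = 1.19×8.314×381×ln(4.56) = 5720 J.
Q = ΔU + W = 5720 J.
State after step 1: P = 16.6 kPa, V = 227 L, T = 381 K.
Step 2 — Isobaric: P stays 16.6 kPa; V/T = const ⇒ T₂ = 248 K, V₂ = 148 L.
W = PΔV = 16.6×(148−227) kPa·L = -1320 J.
ΔU = nCvΔT = 1.19×24.5×(248−381) = -3870 J.
Q = ΔU + W = nCpΔT = -5190 J.
Net over both steps: W = 4400 J, Q = 534 J, ΔU = -3870 J.

4400 J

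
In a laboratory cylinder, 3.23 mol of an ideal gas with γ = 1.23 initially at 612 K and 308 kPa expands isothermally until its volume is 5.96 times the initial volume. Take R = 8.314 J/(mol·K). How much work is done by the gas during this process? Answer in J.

V₁ = nRT₁/P₁ = 3.23×8.314×612/308 = 53.4 L.
Isothermal: T stays 612 K; PV = const ⇒ V₂ = 318 L, P₂ = 51.7 kPa.
W = nRT ln(V₂/V₁) = 3.23×8.314×612×ln(5.96) = 29300 J.

29300 J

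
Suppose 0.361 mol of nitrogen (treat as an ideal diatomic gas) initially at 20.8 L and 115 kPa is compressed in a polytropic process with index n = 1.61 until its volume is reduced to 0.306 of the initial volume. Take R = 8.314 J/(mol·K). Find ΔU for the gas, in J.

6330 J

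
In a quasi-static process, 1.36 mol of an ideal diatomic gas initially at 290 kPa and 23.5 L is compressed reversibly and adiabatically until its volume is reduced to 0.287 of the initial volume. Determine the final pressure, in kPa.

1660 kPa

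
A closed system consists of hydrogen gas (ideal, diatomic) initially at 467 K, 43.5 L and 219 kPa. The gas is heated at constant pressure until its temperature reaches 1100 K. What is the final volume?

102 L

Isobaric: P stays 219 kPa; V/T = const ⇒ T₂ = 1100 K, V₂ = 102 L.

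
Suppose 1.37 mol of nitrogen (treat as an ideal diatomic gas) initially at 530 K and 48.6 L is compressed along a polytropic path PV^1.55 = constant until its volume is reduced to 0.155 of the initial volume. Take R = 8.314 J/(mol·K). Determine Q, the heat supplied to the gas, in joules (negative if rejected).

7360 J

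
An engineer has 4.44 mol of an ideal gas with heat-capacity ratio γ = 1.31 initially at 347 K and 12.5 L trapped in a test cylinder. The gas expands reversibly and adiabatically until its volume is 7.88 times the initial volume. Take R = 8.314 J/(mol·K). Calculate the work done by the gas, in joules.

19500 J

P₁ = nRT₁/V₁ = 4.44×8.314×347/12.5 = 1020 kPa.
Adiabatic: TV^(γ−1) = const ⇒ T₂ = 347×(0.127)^0.310 = 183 K; PV^γ = const ⇒ P₂ = 68.6 kPa.
ΔU = nCvΔT = 4.44×26.8×(183−347) = -19500 J.
Q = 0 for an adiabatic process, so W = −ΔU = 19500 J.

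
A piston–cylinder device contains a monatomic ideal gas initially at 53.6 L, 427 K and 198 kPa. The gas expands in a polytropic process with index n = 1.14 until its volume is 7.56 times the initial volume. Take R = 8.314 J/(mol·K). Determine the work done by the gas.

18700 J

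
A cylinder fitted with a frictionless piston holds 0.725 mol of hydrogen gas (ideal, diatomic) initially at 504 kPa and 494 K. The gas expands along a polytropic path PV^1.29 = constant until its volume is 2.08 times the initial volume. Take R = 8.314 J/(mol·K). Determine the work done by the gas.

V₁ = nRT₁/P₁ = 0.725×8.314×494/504 = 5.91 L.
Polytropic n=1.29: T₂ = T₁(V₁/V₂)^(n−1) = 494×(0.481)^0.29 = 399 K; P₂ = P₁(V₁/V₂)^n = 196 kPa.
W = (P₁V₁−P₂V₂)/(n−1) = (504×5.91−196×12.3)/0.29 = 1960 J.

1960 J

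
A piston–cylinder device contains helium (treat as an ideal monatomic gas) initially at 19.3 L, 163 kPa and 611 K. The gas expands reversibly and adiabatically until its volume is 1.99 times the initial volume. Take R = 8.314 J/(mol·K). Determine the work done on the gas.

-1740 J

n = P₁V₁/(RT₁) = 163×19.3/(8.314×611) = 0.619 mol.
Adiabatic: TV^(γ−1) = const ⇒ T₂ = 611×(0.503)^0.667 = 386 K; PV^γ = const ⇒ P₂ = 51.8 kPa.
ΔU = nCvΔT = 0.619×12.5×(386−611) = -1740 J.
Q = 0 for an adiabatic process, so W = −ΔU = 1740 J.
Work done on the gas = −W_by = -1740 J.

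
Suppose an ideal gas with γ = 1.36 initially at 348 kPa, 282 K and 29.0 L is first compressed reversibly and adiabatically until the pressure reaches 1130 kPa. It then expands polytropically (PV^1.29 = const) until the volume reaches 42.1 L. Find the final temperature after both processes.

n = P₁V₁/(RT₁) = 348×29.0/(8.314×282) = 4.30 mol.
Step 1 — Adiabatic: T₂/T₁ = (P₂/P₁)^((γ−1)/γ) ⇒ T₂ = 282×(3.25)^0.265 = 385 K; V₂ = 12.2 L.
ΔU = nCvΔT = 4.30×23.1×(385−282) = 10300 J.
Q = 0 for an adiabatic process, so W = −ΔU = -10300 J.
State after step 1: P = 1130 kPa, V = 12.2 L, T = 385 K.
Step 2 — Polytropic n=1.29: T₂ = T₁(V₁/V₂)^(n−1) = 385×(0.290)^0.29 = 269 K; P₂ = P₁(V₁/V₂)^n = 229 kPa.
W = (P₁V₁−P₂V₂)/(n−1) = (1130×12.2−229×42.1)/0.29 = 14300 J.
ΔU = nCvΔT = 4.30×23.1×(269−385) = -11600 J.
Q = ΔU + W = 2790 J.
Net over both steps: W = 4090 J, Q = 2790 J, ΔU = -1300 J.

269 K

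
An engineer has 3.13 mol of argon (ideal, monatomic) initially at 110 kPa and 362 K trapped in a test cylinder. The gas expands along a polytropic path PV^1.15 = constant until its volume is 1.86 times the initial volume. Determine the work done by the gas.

5580 J

V₁ = nRT₁/P₁ = 3.13×8.314×362/110 = 85.6 L.
Polytropic n=1.15: T₂ = T₁(V₁/V₂)^(n−1) = 362×(0.538)^0.15 = 330 K; P₂ = P₁(V₁/V₂)^n = 53.9 kPa.
W = (P₁V₁−P₂V₂)/(n−1) = (110×85.6−53.9×159)/0.15 = 5580 J.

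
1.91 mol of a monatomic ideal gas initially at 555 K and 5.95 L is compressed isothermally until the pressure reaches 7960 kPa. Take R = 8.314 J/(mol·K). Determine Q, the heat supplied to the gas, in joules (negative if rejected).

-14800 J

P₁ = nRT₁/V₁ = 1.91×8.314×555/5.95 = 1480 kPa.
Isothermal: T stays 555 K; PV = const ⇒ V₂ = 1.11 L, P₂ = 7960 kPa.
ΔU = 0 (ideal gas, T constant).
W = nRT ln(V₂/V₁) = 1.91×8.314×555×ln(0.186) = -14800 J.
Q = ΔU + W = -14800 J.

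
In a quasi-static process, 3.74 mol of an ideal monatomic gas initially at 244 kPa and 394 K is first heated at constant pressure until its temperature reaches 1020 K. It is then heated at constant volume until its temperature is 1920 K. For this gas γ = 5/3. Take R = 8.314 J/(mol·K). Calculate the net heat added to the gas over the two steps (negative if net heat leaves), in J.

90600 J

V₁ = nRT₁/P₁ = 3.74×8.314×394/244 = 50.2 L.
Step 1 — Isobaric: P stays 244 kPa; V/T = const ⇒ T₂ = 1020 K, V₂ = 130 L.
W = PΔV = 244×(130−50.2) kPa·L = 19500 J.
ΔU = nCvΔT = 3.74×12.5×(1020−394) = 29200 J.
Q = ΔU + W = nCpΔT = 48700 J.
State after step 1: P = 244 kPa, V = 130 L, T = 1020 K.
Step 2 — Isochoric: V stays 130 L; P/T = const ⇒ T₂ = 1920 K, P₂ = 459 kPa.
W = 0 (no volume change).
ΔU = nCvΔT = 3.74×12.5×(1920−1020) = 42000 J.
Q = ΔU = 42000 J.
Net over both steps: W = 19500 J, Q = 90600 J, ΔU = 71200 J.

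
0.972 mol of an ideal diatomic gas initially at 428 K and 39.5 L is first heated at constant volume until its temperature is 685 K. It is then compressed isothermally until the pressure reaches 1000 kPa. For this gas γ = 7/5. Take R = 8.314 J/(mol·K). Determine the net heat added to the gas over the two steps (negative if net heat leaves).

-5690 J

P₁ = nRT₁/V₁ = 0.972×8.314×428/39.5 = 87.6 kPa.
Step 1 — Isochoric: V stays 39.5 L; P/T = const ⇒ T₂ = 685 K, P₂ = 140 kPa.
W = 0 (no volume change).
ΔU = nCvΔT = 0.972×20.8×(685−428) = 5190 J.
Q = ΔU = 5190 J.
State after step 1: P = 140 kPa, V = 39.5 L, T = 685 K.
Step 2 — Isothermal: T stays 685 K; PV = const ⇒ V₂ = 5.54 L, P₂ = 1000 kPa.
ΔU = 0 (ideal gas, T constant).
W = nRT ln(V₂/V₁) = 0.972×8.314×685×ln(0.140) = -10900 J.
Q = ΔU + W = -10900 J.
Net over both steps: W = -10900 J, Q = -5690 J, ΔU = 5190 J.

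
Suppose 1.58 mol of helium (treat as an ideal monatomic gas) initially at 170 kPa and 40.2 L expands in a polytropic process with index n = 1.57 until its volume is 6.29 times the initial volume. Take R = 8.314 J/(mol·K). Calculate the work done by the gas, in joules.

T₁ = P₁V₁/(nR) = 170×40.2/(1.58×8.314) = 520 K.
Polytropic n=1.57: T₂ = T₁(V₁/V₂)^(n−1) = 520×(0.159)^0.57 = 182 K; P₂ = P₁(V₁/V₂)^n = 9.47 kPa.
W = (P₁V₁−P₂V₂)/(n−1) = (170×40.2−9.47×253)/0.57 = 7790 J.

7790 J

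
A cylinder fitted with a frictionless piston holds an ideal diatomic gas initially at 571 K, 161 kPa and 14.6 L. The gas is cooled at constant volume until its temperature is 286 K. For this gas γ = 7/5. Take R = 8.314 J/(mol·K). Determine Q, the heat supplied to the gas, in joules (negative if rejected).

n = P₁V₁/(RT₁) = 161×14.6/(8.314×571) = 0.495 mol.
Isochoric: V stays 14.6 L; P/T = const ⇒ T₂ = 286 K, P₂ = 80.6 kPa.
W = 0 (no volume change).
ΔU = nCvΔT = 0.495×20.8×(286−571) = -2930 J.
Q = ΔU = -2930 J.

-2930 J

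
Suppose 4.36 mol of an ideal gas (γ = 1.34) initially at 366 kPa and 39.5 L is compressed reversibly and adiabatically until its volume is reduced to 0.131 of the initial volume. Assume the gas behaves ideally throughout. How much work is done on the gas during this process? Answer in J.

T₁ = P₁V₁/(nR) = 366×39.5/(4.36×8.314) = 399 K.
Adiabatic: TV^(γ−1) = const ⇒ T₂ = 399×(7.63)^0.340 = 796 K; PV^γ = const ⇒ P₂ = 5580 kPa.
ΔU = nCvΔT = 4.36×24.5×(796−399) = 42300 J.
Q = 0 for an adiabatic process, so W = −ΔU = -42300 J.
Work done on the gas = −W_by = 42300 J.

42300 J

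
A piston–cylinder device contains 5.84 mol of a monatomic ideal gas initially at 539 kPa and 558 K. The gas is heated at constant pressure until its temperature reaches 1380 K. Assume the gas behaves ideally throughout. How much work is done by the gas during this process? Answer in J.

39900 J

V₁ = nRT₁/P₁ = 5.84×8.314×558/539 = 50.3 L.
Isobaric: P stays 539 kPa; V/T = const ⇒ T₂ = 1380 K, V₂ = 124 L.
W = PΔV = 539×(124−50.3) kPa·L = 39900 J.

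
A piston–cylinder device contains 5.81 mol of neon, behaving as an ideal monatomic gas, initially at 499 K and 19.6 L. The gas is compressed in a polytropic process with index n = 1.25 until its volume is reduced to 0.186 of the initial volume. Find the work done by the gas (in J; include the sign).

-50400 J

P₁ = nRT₁/V₁ = 5.81×8.314×499/19.6 = 1230 kPa.
Polytropic n=1.25: T₂ = T₁(V₁/V₂)^(n−1) = 499×(5.38)^0.25 = 760 K; P₂ = P₁(V₁/V₂)^n = 10100 kPa.
W = (P₁V₁−P₂V₂)/(n−1) = (1230×19.6−10100×3.65)/0.25 = -50400 J.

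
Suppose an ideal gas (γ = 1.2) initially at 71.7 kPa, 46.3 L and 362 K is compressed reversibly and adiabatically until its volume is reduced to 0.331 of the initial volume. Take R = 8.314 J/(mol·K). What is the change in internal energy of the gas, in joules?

4110 J

n = P₁V₁/(RT₁) = 71.7×46.3/(8.314×362) = 1.10 mol.
Adiabatic: TV^(γ−1) = const ⇒ T₂ = 362×(3.02)^0.200 = 452 K; PV^γ = const ⇒ P₂ = 270 kPa.
For an ideal gas ΔU = nCvΔT with Cv = R/(γ−1) = 41.6 J/(mol·K).
ΔU = 1.10×41.6×(452−362) = 4110 J.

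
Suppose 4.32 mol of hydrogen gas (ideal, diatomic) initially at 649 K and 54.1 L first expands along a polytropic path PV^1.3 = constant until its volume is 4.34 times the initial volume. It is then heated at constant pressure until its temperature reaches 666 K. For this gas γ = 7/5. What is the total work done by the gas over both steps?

P₁ = nRT₁/V₁ = 4.32×8.314×649/54.1 = 431 kPa.
Step 1 — Polytropic n=1.3: T₂ = T₁(V₁/V₂)^(n−1) = 649×(0.230)^0.30 = 418 K; P₂ = P₁(V₁/V₂)^n = 63.9 kPa.
W = (P₁V₁−P₂V₂)/(n−1) = (431×54.1−63.9×235)/0.30 = 27700 J.
ΔU = nCvΔT = 4.32×20.8×(418−649) = -20800 J.
Q = ΔU + W = 6920 J.
State after step 1: P = 63.9 kPa, V = 235 L, T = 418 K.
Step 2 — Isobaric: P stays 63.9 kPa; V/T = const ⇒ T₂ = 666 K, V₂ = 374 L.
W = PΔV = 63.9×(374−235) kPa·L = 8910 J.
ΔU = nCvΔT = 4.32×20.8×(666−418) = 22300 J.
Q = ΔU + W = nCpΔT = 31200 J.
Net over both steps: W = 36600 J, Q = 38100 J, ΔU = 1530 J.

36600 J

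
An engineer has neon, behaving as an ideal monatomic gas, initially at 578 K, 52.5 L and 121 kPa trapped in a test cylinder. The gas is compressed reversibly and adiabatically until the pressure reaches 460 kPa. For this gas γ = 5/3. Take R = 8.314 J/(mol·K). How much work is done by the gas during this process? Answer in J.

-6730 J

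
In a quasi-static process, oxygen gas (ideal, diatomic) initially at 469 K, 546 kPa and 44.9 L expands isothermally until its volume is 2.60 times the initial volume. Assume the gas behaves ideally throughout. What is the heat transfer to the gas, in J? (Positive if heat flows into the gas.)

n = P₁V₁/(RT₁) = 546×44.9/(8.314×469) = 6.29 mol.
Isothermal: T stays 469 K; PV = const ⇒ V₂ = 117 L, P₂ = 210 kPa.
ΔU = 0 (ideal gas, T constant).
W = nRT ln(V₂/V₁) = 6.29×8.314×469×ln(2.60) = 23400 J.
Q = ΔU + W = 23400 J.

23400 J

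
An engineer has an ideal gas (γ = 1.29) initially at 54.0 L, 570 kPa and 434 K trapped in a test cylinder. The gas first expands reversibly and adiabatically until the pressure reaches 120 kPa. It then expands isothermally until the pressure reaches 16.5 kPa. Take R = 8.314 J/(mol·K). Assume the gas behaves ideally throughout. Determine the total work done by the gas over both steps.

n = P₁V₁/(RT₁) = 570×54.0/(8.314×434) = 8.53 mol.
Step 1 — Adiabatic: T₂/T₁ = (P₂/P₁)^((γ−1)/γ) ⇒ T₂ = 434×(0.211)^0.225 = 306 K; V₂ = 181 L.
ΔU = nCvΔT = 8.53×28.7×(306−434) = -31400 J.
Q = 0 for an adiabatic process, so W = −ΔU = 31400 J.
State after step 1: P = 120 kPa, V = 181 L, T = 306 K.
Step 2 — Isothermal: T stays 306 K; PV = const ⇒ V₂ = 1310 L, P₂ = 16.5 kPa.
ΔU = 0 (ideal gas, T constant).
W = nRT ln(V₂/V₁) = 8.53×8.314×306×ln(7.27) = 43000 J.
Q = ΔU + W = 43000 J.
Net over both steps: W = 74400 J, Q = 43000 J, ΔU = -31400 J.

74400 J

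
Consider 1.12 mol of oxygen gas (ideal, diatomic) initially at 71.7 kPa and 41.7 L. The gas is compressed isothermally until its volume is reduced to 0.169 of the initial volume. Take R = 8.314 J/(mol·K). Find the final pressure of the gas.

T₁ = P₁V₁/(nR) = 71.7×41.7/(1.12×8.314) = 321 K.
Isothermal: T stays 321 K; PV = const ⇒ V₂ = 7.05 L, P₂ = 424 kPa.

424 kPa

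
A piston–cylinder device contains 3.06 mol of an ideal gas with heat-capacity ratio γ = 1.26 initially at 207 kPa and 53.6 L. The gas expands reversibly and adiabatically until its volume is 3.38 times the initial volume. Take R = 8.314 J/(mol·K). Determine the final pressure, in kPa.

44.6 kPa

T₁ = P₁V₁/(nR) = 207×53.6/(3.06×8.314) = 436 K.
Adiabatic: TV^(γ−1) = const ⇒ T₂ = 436×(0.296)^0.260 = 318 K; PV^γ = const ⇒ P₂ = 44.6 kPa.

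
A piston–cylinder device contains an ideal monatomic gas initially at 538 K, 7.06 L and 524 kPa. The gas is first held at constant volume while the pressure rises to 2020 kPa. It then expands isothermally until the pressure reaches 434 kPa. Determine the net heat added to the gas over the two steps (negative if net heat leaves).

n = P₁V₁/(RT₁) = 524×7.06/(8.314×538) = 0.827 mol.
Step 1 — Isochoric: V stays 7.06 L; P/T = const ⇒ T₂ = 2070 K, P₂ = 2020 kPa.
W = 0 (no volume change).
ΔU = nCvΔT = 0.827×12.5×(2070−538) = 15800 J.
Q = ΔU = 15800 J.
State after step 1: P = 2020 kPa, V = 7.06 L, T = 2070 K.
Step 2 — Isothermal: T stays 2070 K; PV = const ⇒ V₂ = 32.9 L, P₂ = 434 kPa.
ΔU = 0 (ideal gas, T constant).
W = nRT ln(V₂/V₁) = 0.827×8.314×2070×ln(4.65) = 21900 J.
Q = ΔU + W = 21900 J.
Net over both steps: W = 21900 J, Q = 37800 J, ΔU = 15800 J.

37800 J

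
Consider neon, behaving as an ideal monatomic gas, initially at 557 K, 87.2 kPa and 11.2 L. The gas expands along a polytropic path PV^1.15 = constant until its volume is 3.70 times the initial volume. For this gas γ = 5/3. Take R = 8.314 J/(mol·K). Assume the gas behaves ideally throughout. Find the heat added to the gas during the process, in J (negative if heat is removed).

899 J

n = P₁V₁/(RT₁) = 87.2×11.2/(8.314×557) = 0.211 mol.
Polytropic n=1.15: T₂ = T₁(V₁/V₂)^(n−1) = 557×(0.270)^0.15 = 458 K; P₂ = P₁(V₁/V₂)^n = 19.4 kPa.
W = (P₁V₁−P₂V₂)/(n−1) = (87.2×11.2−19.4×41.4)/0.15 = 1160 J.
ΔU = nCvΔT = 0.211×12.5×(458−557) = -261 J.
Q = ΔU + W = 899 J.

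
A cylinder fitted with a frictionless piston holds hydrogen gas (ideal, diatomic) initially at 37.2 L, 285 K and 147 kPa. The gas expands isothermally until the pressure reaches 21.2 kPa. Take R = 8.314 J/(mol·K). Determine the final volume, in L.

258 L

Isothermal: T stays 285 K; PV = const ⇒ V₂ = 258 L, P₂ = 21.2 kPa.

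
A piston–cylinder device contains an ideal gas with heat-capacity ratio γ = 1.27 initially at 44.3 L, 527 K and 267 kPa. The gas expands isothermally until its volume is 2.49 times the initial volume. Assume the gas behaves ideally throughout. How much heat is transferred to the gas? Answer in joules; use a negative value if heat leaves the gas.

10800 J

n = P₁V₁/(RT₁) = 267×44.3/(8.314×527) = 2.70 mol.
Isothermal: T stays 527 K; PV = const ⇒ V₂ = 110 L, P₂ = 107 kPa.
ΔU = 0 (ideal gas, T constant).
W = nRT ln(V₂/V₁) = 2.70×8.314×527×ln(2.49) = 10800 J.
Q = ΔU + W = 10800 J.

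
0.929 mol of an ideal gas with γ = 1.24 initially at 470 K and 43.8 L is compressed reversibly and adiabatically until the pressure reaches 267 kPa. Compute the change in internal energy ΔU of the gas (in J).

3840 J

P₁ = nRT₁/V₁ = 0.929×8.314×470/43.8 = 82.9 kPa.
Adiabatic: T₂/T₁ = (P₂/P₁)^((γ−1)/γ) ⇒ T₂ = 470×(3.22)^0.194 = 589 K; V₂ = 17.1 L.
For an ideal gas ΔU = nCvΔT with Cv = R/(γ−1) = 34.6 J/(mol·K).
ΔU = 0.929×34.6×(589−470) = 3840 J.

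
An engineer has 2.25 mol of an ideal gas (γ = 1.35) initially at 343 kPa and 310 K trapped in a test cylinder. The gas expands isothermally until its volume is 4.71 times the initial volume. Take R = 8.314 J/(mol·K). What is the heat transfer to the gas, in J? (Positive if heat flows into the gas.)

V₁ = nRT₁/P₁ = 2.25×8.314×310/343 = 16.9 L.
Isothermal: T stays 310 K; PV = const ⇒ V₂ = 79.6 L, P₂ = 72.8 kPa.
ΔU = 0 (ideal gas, T constant).
W = nRT ln(V₂/V₁) = 2.25×8.314×310×ln(4.71) = 8990 J.
Q = ΔU + W = 8990 J.

8990 J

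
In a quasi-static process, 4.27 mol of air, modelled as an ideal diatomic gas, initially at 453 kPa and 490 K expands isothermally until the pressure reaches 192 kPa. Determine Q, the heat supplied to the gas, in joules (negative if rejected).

V₁ = nRT₁/P₁ = 4.27×8.314×490/453 = 38.4 L.
Isothermal: T stays 490 K; PV = const ⇒ V₂ = 90.6 L, P₂ = 192 kPa.
ΔU = 0 (ideal gas, T constant).
W = nRT ln(V₂/V₁) = 4.27×8.314×490×ln(2.36) = 14900 J.
Q = ΔU + W = 14900 J.

14900 J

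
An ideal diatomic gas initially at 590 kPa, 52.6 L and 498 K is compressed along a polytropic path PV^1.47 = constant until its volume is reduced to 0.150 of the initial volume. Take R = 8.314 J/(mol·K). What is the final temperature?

1210 K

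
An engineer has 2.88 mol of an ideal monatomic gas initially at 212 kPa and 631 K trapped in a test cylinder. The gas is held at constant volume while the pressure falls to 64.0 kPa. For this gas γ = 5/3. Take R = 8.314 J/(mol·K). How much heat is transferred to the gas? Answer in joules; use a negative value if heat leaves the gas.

-15800 J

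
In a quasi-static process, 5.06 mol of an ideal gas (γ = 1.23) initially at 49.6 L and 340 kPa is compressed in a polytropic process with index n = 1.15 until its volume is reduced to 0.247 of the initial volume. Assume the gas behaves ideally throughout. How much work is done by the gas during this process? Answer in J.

T₁ = P₁V₁/(nR) = 340×49.6/(5.06×8.314) = 401 K.
Polytropic n=1.15: T₂ = T₁(V₁/V₂)^(n−1) = 401×(4.05)^0.15 = 494 K; P₂ = P₁(V₁/V₂)^n = 1700 kPa.
W = (P₁V₁−P₂V₂)/(n−1) = (340×49.6−1700×12.3)/0.15 = -26200 J.

-26200 J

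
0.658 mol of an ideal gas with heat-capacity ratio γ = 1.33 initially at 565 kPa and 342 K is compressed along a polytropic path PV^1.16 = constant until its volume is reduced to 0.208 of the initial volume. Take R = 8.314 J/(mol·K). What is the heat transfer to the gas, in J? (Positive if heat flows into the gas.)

V₁ = nRT₁/P₁ = 0.658×8.314×342/565 = 3.31 L.
Polytropic n=1.16: T₂ = T₁(V₁/V₂)^(n−1) = 342×(4.81)^0.16 = 440 K; P₂ = P₁(V₁/V₂)^n = 3490 kPa.
W = (P₁V₁−P₂V₂)/(n−1) = (565×3.31−3490×0.689)/0.16 = -3340 J.
ΔU = nCvΔT = 0.658×25.2×(440−342) = 1620 J.
Q = ΔU + W = -1720 J.

-1720 J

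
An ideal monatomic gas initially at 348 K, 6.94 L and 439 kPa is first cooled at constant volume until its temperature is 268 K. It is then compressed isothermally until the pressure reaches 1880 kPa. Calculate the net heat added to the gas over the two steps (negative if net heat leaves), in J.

-5080 J

n = P₁V₁/(RT₁) = 439×6.94/(8.314×348) = 1.05 mol.
Step 1 — Isochoric: V stays 6.94 L; P/T = const ⇒ T₂ = 268 K, P₂ = 338 kPa.
W = 0 (no volume change).
ΔU = nCvΔT = 1.05×12.5×(268−348) = -1050 J.
Q = ΔU = -1050 J.
State after step 1: P = 338 kPa, V = 6.94 L, T = 268 K.
Step 2 — Isothermal: T stays 268 K; PV = const ⇒ V₂ = 1.25 L, P₂ = 1880 kPa.
ΔU = 0 (ideal gas, T constant).
W = nRT ln(V₂/V₁) = 1.05×8.314×268×ln(0.180) = -4030 J.
Q = ΔU + W = -4030 J.
Net over both steps: W = -4030 J, Q = -5080 J, ΔU = -1050 J.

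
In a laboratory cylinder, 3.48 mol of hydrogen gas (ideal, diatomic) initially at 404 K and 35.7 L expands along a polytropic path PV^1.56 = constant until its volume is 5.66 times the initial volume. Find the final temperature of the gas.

P₁ = nRT₁/V₁ = 3.48×8.314×404/35.7 = 327 kPa.
Polytropic n=1.56: T₂ = T₁(V₁/V₂)^(n−1) = 404×(0.177)^0.56 = 153 K; P₂ = P₁(V₁/V₂)^n = 21.9 kPa.

153 K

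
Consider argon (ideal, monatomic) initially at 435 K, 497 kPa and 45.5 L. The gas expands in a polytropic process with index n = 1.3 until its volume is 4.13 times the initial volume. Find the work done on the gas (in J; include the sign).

n = P₁V₁/(RT₁) = 497×45.5/(8.314×435) = 6.25 mol.
Polytropic n=1.3: T₂ = T₁(V₁/V₂)^(n−1) = 435×(0.242)^0.30 = 284 K; P₂ = P₁(V₁/V₂)^n = 78.6 kPa.
W = (P₁V₁−P₂V₂)/(n−1) = (497×45.5−78.6×188)/0.30 = 26100 J.
Work done on the gas = −W_by = -26100 J.

-26100 J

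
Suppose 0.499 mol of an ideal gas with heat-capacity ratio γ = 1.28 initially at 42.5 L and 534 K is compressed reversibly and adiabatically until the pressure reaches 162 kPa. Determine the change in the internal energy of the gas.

P₁ = nRT₁/V₁ = 0.499×8.314×534/42.5 = 52.1 kPa.
Adiabatic: T₂/T₁ = (P₂/P₁)^((γ−1)/γ) ⇒ T₂ = 534×(3.11)^0.219 = 684 K; V₂ = 17.5 L.
For an ideal gas ΔU = nCvΔT with Cv = R/(γ−1) = 29.7 J/(mol·K).
ΔU = 0.499×29.7×(684−534) = 2230 J.

2230 J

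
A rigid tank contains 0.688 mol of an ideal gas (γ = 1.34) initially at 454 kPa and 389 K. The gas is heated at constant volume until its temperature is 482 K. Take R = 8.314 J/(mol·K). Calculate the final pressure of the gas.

563 kPa

V₁ = nRT₁/P₁ = 0.688×8.314×389/454 = 4.90 L.
Isochoric: V stays 4.90 L; P/T = const ⇒ T₂ = 482 K, P₂ = 563 kPa.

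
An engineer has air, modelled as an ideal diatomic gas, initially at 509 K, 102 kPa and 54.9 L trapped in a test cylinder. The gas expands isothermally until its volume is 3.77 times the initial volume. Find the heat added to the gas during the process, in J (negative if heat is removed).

7430 J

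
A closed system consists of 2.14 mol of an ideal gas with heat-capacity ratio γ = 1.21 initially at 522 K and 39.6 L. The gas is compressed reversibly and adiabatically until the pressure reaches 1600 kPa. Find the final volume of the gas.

P₁ = nRT₁/V₁ = 2.14×8.314×522/39.6 = 235 kPa.
Adiabatic: T₂/T₁ = (P₂/P₁)^((γ−1)/γ) ⇒ T₂ = 522×(6.82)^0.174 = 728 K; V₂ = 8.10 L.

8.10 L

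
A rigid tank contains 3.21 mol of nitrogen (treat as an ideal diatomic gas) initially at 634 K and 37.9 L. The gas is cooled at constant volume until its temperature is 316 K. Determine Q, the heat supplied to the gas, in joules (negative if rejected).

-21200 J

P₁ = nRT₁/V₁ = 3.21×8.314×634/37.9 = 446 kPa.
Isochoric: V stays 37.9 L; P/T = const ⇒ T₂ = 316 K, P₂ = 223 kPa.
W = 0 (no volume change).
ΔU = nCvΔT = 3.21×20.8×(316−634) = -21200 J.
Q = ΔU = -21200 J.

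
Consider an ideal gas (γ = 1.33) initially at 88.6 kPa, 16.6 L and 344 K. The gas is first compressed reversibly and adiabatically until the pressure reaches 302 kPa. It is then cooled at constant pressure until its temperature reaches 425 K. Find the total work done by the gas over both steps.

-1760 J

n = P₁V₁/(RT₁) = 88.6×16.6/(8.314×344) = 0.514 mol.
Step 1 — Adiabatic: T₂/T₁ = (P₂/P₁)^((γ−1)/γ) ⇒ T₂ = 344×(3.41)^0.248 = 466 K; V₂ = 6.60 L.
ΔU = nCvΔT = 0.514×25.2×(466−344) = 1590 J.
Q = 0 for an adiabatic process, so W = −ΔU = -1590 J.
State after step 1: P = 302 kPa, V = 6.60 L, T = 466 K.
Step 2 — Isobaric: P stays 302 kPa; V/T = const ⇒ T₂ = 425 K, V₂ = 6.02 L.
W = PΔV = 302×(6.02−6.60) kPa·L = -177 J.
ΔU = nCvΔT = 0.514×25.2×(425−466) = -536 J.
Q = ΔU + W = nCpΔT = -712 J.
Net over both steps: W = -1760 J, Q = -712 J, ΔU = 1050 J.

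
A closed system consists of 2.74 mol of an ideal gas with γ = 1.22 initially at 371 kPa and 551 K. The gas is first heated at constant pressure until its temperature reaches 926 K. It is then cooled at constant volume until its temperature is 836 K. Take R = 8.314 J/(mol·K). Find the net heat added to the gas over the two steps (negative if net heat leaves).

V₁ = nRT₁/P₁ = 2.74×8.314×551/371 = 33.8 L.
Step 1 — Isobaric: P stays 371 kPa; V/T = const ⇒ T₂ = 926 K, V₂ = 56.9 L.
W = PΔV = 371×(56.9−33.8) kPa·L = 8540 J.
ΔU = nCvΔT = 2.74×37.8×(926−551) = 38800 J.
Q = ΔU + W = nCpΔT = 47400 J.
State after step 1: P = 371 kPa, V = 56.9 L, T = 926 K.
Step 2 — Isochoric: V stays 56.9 L; P/T = const ⇒ T₂ = 836 K, P₂ = 335 kPa.
W = 0 (no volume change).
ΔU = nCvΔT = 2.74×37.8×(836−926) = -9320 J.
Q = ΔU = -9320 J.
Net over both steps: W = 8540 J, Q = 38100 J, ΔU = 29500 J.

38100 J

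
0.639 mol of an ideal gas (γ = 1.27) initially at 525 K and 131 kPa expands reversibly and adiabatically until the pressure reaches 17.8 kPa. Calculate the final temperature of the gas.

343 K

V₁ = nRT₁/P₁ = 0.639×8.314×525/131 = 21.3 L.
Adiabatic: T₂/T₁ = (P₂/P₁)^((γ−1)/γ) ⇒ T₂ = 525×(0.136)^0.213 = 343 K; V₂ = 103 L.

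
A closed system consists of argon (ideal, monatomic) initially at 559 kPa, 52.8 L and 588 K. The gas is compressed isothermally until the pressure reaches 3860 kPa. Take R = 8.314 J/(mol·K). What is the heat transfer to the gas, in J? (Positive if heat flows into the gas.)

n = P₁V₁/(RT₁) = 559×52.8/(8.314×588) = 6.04 mol.
Isothermal: T stays 588 K; PV = const ⇒ V₂ = 7.65 L, P₂ = 3860 kPa.
ΔU = 0 (ideal gas, T constant).
W = nRT ln(V₂/V₁) = 6.04×8.314×588×ln(0.145) = -57000 J.
Q = ΔU + W = -57000 J.

-57000 J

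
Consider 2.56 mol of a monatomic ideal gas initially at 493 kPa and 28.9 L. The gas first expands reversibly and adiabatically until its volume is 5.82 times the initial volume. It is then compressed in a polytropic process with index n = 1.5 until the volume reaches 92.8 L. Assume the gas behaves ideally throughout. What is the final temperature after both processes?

279 K

T₁ = P₁V₁/(nR) = 493×28.9/(2.56×8.314) = 669 K.
Step 1 — Adiabatic: TV^(γ−1) = const ⇒ T₂ = 669×(0.172)^0.667 = 207 K; PV^γ = const ⇒ P₂ = 26.2 kPa.
ΔU = nCvΔT = 2.56×12.5×(207−669) = -14800 J.
Q = 0 for an adiabatic process, so W = −ΔU = 14800 J.
State after step 1: P = 26.2 kPa, V = 168 L, T = 207 K.
Step 2 — Polytropic n=1.5: T₂ = T₁(V₁/V₂)^(n−1) = 207×(1.81)^0.50 = 279 K; P₂ = P₁(V₁/V₂)^n = 63.9 kPa.
W = (P₁V₁−P₂V₂)/(n−1) = (26.2×168−63.9×92.8)/0.50 = -3050 J.
ΔU = nCvΔT = 2.56×12.5×(279−207) = 2290 J.
Q = ΔU + W = -762 J.
Net over both steps: W = 11700 J, Q = -762 J, ΔU = -12500 J.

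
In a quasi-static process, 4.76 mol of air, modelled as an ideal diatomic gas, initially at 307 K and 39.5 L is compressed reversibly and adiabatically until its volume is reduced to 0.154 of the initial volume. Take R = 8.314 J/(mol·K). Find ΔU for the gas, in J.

P₁ = nRT₁/V₁ = 4.76×8.314×307/39.5 = 308 kPa.
Adiabatic: TV^(γ−1) = const ⇒ T₂ = 307×(6.49)^0.400 = 649 K; PV^γ = const ⇒ P₂ = 4220 kPa.
For an ideal gas ΔU = nCvΔT with Cv = (5/2)R = 20.8 J/(mol·K).
ΔU = 4.76×20.8×(649−307) = 33800 J.

33800 J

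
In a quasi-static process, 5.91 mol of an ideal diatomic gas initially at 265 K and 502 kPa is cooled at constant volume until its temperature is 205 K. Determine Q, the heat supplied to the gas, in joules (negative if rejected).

-7370 J

V₁ = nRT₁/P₁ = 5.91×8.314×265/502 = 25.9 L.
Isochoric: V stays 25.9 L; P/T = const ⇒ T₂ = 205 K, P₂ = 388 kPa.
W = 0 (no volume change).
ΔU = nCvΔT = 5.91×20.8×(205−265) = -7370 J.
Q = ΔU = -7370 J.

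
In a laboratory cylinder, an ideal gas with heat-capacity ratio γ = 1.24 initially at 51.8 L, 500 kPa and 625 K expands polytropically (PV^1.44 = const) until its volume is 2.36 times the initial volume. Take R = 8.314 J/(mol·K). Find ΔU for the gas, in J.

n = P₁V₁/(RT₁) = 500×51.8/(8.314×625) = 4.98 mol.
Polytropic n=1.44: T₂ = T₁(V₁/V₂)^(n−1) = 625×(0.424)^0.44 = 428 K; P₂ = P₁(V₁/V₂)^n = 145 kPa.
For an ideal gas ΔU = nCvΔT with Cv = R/(γ−1) = 34.6 J/(mol·K).
ΔU = 4.98×34.6×(428−625) = -34000 J.

-34000 J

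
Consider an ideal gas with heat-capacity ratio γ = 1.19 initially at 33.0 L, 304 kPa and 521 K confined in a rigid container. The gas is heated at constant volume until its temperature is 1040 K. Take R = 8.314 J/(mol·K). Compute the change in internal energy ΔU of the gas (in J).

n = P₁V₁/(RT₁) = 304×33.0/(8.314×521) = 2.32 mol.
Isochoric: V stays 33.0 L; P/T = const ⇒ T₂ = 1040 K, P₂ = 607 kPa.
For an ideal gas ΔU = nCvΔT with Cv = R/(γ−1) = 43.8 J/(mol·K).
ΔU = 2.32×43.8×(1040−521) = 52600 J.

52600 J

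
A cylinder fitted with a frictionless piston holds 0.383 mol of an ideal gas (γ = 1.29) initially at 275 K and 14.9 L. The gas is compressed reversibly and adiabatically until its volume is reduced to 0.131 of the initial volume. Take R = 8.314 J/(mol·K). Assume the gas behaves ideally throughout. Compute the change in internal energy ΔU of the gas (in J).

P₁ = nRT₁/V₁ = 0.383×8.314×275/14.9 = 58.8 kPa.
Adiabatic: TV^(γ−1) = const ⇒ T₂ = 275×(7.63)^0.290 = 496 K; PV^γ = const ⇒ P₂ = 809 kPa.
For an ideal gas ΔU = nCvΔT with Cv = R/(γ−1) = 28.7 J/(mol·K).
ΔU = 0.383×28.7×(496−275) = 2420 J.

2420 J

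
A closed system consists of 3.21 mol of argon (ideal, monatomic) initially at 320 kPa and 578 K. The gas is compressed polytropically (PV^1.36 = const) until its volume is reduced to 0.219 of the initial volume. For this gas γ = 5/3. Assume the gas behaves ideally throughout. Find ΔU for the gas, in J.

V₁ = nRT₁/P₁ = 3.21×8.314×578/320 = 48.2 L.
Polytropic n=1.36: T₂ = T₁(V₁/V₂)^(n−1) = 578×(4.57)^0.36 = 999 K; P₂ = P₁(V₁/V₂)^n = 2520 kPa.
For an ideal gas ΔU = nCvΔT with Cv = (3/2)R = 12.5 J/(mol·K).
ΔU = 3.21×12.5×(999−578) = 16800 J.

16800 J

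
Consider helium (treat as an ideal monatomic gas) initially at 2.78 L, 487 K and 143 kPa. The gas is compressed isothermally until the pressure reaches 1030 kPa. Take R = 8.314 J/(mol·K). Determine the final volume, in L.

0.386 L

Isothermal: T stays 487 K; PV = const ⇒ V₂ = 0.386 L, P₂ = 1030 kPa.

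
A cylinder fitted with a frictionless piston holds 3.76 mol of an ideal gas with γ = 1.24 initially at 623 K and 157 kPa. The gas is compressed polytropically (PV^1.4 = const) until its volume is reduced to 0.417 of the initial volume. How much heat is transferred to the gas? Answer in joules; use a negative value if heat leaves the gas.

V₁ = nRT₁/P₁ = 3.76×8.314×623/157 = 124 L.
Polytropic n=1.4: T₂ = T₁(V₁/V₂)^(n−1) = 623×(2.40)^0.40 = 884 K; P₂ = P₁(V₁/V₂)^n = 534 kPa.
W = (P₁V₁−P₂V₂)/(n−1) = (157×124−534×51.7)/0.40 = -20400 J.
ΔU = nCvΔT = 3.76×34.6×(884−623) = 34000 J.
Q = ΔU + W = 13600 J.

13600 J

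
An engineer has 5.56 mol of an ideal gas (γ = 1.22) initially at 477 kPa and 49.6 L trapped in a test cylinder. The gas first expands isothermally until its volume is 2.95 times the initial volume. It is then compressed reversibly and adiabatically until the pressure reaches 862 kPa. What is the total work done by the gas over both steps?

T₁ = P₁V₁/(nR) = 477×49.6/(5.56×8.314) = 512 K.
Step 1 — Isothermal: T stays 512 K; PV = const ⇒ V₂ = 146 L, P₂ = 162 kPa.
ΔU = 0 (ideal gas, T constant).
W = nRT ln(V₂/V₁) = 5.56×8.314×512×ln(2.95) = 25600 J.
Q = ΔU + W = 25600 J.
State after step 1: P = 162 kPa, V = 146 L, T = 512 K.
Step 2 — Adiabatic: T₂/T₁ = (P₂/P₁)^((γ−1)/γ) ⇒ T₂ = 512×(5.33)^0.180 = 692 K; V₂ = 37.1 L.
ΔU = nCvΔT = 5.56×37.8×(692−512) = 37900 J.
Q = 0 for an adiabatic process, so W = −ΔU = -37900 J.
Net over both steps: W = -12300 J, Q = 25600 J, ΔU = 37900 J.

-12300 J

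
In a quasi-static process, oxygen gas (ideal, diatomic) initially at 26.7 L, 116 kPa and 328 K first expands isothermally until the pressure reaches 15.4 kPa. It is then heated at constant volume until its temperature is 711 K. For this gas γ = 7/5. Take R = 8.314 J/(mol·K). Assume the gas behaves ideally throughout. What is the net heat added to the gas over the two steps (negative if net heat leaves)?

n = P₁V₁/(RT₁) = 116×26.7/(8.314×328) = 1.14 mol.
Step 1 — Isothermal: T stays 328 K; PV = const ⇒ V₂ = 201 L, P₂ = 15.4 kPa.
ΔU = 0 (ideal gas, T constant).
W = nRT ln(V₂/V₁) = 1.14×8.314×328×ln(7.53) = 6250 J.
Q = ΔU + W = 6250 J.
State after step 1: P = 15.4 kPa, V = 201 L, T = 328 K.
Step 2 — Isochoric: V stays 201 L; P/T = const ⇒ T₂ = 711 K, P₂ = 33.4 kPa.
W = 0 (no volume change).
ΔU = nCvΔT = 1.14×20.8×(711−328) = 9040 J.
Q = ΔU = 9040 J.
Net over both steps: W = 6250 J, Q = 15300 J, ΔU = 9040 J.

15300 J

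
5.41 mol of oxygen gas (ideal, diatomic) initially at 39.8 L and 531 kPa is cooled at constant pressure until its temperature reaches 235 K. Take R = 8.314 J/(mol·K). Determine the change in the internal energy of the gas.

-26400 J

T₁ = P₁V₁/(nR) = 531×39.8/(5.41×8.314) = 470 K.
Isobaric: P stays 531 kPa; V/T = const ⇒ T₂ = 235 K, V₂ = 19.9 L.
For an ideal gas ΔU = nCvΔT with Cv = (5/2)R = 20.8 J/(mol·K).
ΔU = 5.41×20.8×(235−470) = -26400 J.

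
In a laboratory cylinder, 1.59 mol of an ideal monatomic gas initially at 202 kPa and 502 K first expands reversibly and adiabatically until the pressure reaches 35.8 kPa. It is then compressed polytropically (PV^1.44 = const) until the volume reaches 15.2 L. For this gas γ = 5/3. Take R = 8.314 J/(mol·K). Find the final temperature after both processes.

V₁ = nRT₁/P₁ = 1.59×8.314×502/202 = 32.9 L.
Step 1 — Adiabatic: T₂/T₁ = (P₂/P₁)^((γ−1)/γ) ⇒ T₂ = 502×(0.177)^0.400 = 251 K; V₂ = 92.8 L.
ΔU = nCvΔT = 1.59×12.5×(251−502) = -4970 J.
Q = 0 for an adiabatic process, so W = −ΔU = 4970 J.
State after step 1: P = 35.8 kPa, V = 92.8 L, T = 251 K.
Step 2 — Polytropic n=1.44: T₂ = T₁(V₁/V₂)^(n−1) = 251×(6.10)^0.44 = 557 K; P₂ = P₁(V₁/V₂)^n = 484 kPa.
W = (P₁V₁−P₂V₂)/(n−1) = (35.8×92.8−484×15.2)/0.44 = -9180 J.
ΔU = nCvΔT = 1.59×12.5×(557−251) = 6060 J.
Q = ΔU + W = -3120 J.
Net over both steps: W = -4210 J, Q = -3120 J, ΔU = 1090 J.

557 K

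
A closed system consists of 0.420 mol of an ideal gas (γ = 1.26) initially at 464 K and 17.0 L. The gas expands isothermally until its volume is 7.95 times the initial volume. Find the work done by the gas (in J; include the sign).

3360 J

P₁ = nRT₁/V₁ = 0.420×8.314×464/17.0 = 95.3 kPa.
Isothermal: T stays 464 K; PV = const ⇒ V₂ = 135 L, P₂ = 12.0 kPa.
W = nRT ln(V₂/V₁) = 0.420×8.314×464×ln(7.95) = 3360 J.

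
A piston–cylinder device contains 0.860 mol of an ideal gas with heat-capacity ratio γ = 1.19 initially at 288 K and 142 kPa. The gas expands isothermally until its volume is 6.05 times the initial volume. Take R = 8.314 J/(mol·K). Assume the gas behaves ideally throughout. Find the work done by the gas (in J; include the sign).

3710 J

V₁ = nRT₁/P₁ = 0.860×8.314×288/142 = 14.5 L.
Isothermal: T stays 288 K; PV = const ⇒ V₂ = 87.7 L, P₂ = 23.5 kPa.
W = nRT ln(V₂/V₁) = 0.860×8.314×288×ln(6.05) = 3710 J.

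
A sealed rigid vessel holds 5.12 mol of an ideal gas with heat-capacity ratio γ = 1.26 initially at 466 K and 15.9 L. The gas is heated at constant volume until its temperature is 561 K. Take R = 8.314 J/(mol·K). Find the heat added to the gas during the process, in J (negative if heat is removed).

15600 J

P₁ = nRT₁/V₁ = 5.12×8.314×466/15.9 = 1250 kPa.
Isochoric: V stays 15.9 L; P/T = const ⇒ T₂ = 561 K, P₂ = 1500 kPa.
W = 0 (no volume change).
ΔU = nCvΔT = 5.12×32.0×(561−466) = 15600 J.
Q = ΔU = 15600 J.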